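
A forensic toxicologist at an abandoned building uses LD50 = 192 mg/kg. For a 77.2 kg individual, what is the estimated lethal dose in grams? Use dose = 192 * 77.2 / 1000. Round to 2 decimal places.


Lethal dose calculation:
Lethal dose = LD50 * body_weight / 1000
= 192 * 77.2 / 1000
= 14822.4 / 1000
= 14.82 g

14.82


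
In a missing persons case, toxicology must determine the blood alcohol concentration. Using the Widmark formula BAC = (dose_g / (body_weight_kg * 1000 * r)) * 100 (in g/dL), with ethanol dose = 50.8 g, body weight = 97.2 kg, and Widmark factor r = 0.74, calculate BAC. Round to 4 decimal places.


Applying the Widmark formula:
BAC = (dose_g / (body_wt * 1000 * r)) * 100
Denominator = 97.2 * 1000 * 0.74 = 71928
BAC = (50.8 / 71928) * 100
BAC = 0.0706 g/dL

0.0706


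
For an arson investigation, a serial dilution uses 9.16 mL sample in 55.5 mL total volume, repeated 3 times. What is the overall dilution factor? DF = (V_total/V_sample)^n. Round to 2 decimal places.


Dilution factor calculation:
Single dilution = V_total / V_sample = 55.5 / 9.16 ≈ 6.058952
Number of dilutions = 3
Total DF = (55.5 / 9.16)^3 (full precision, rounded at the end) = 222.43

222.43


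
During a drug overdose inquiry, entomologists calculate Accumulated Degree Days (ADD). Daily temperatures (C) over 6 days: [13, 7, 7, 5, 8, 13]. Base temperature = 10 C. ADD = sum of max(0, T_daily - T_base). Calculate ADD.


Computing ADD day by day:
Day 1: max(0, 13 - 10) = 3
Day 2: max(0, 7 - 10) = 0
Day 3: max(0, 7 - 10) = 0
Day 4: max(0, 5 - 10) = 0
Day 5: max(0, 8 - 10) = 0
Day 6: max(0, 13 - 10) = 3
Total ADD = 6

6


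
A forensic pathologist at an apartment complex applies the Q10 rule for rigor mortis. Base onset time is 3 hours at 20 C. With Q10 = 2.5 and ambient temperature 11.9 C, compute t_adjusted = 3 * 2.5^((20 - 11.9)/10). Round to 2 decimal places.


Rigor mortis time adjustment:
Exponent = (T_ref - T_actual) / 10 = (20 - 11.9) / 10 = 0.81
Q10 factor = 2.5^0.81 = 2.10054
t_adjusted = 3 * 2.10054 = 6.30 hours

6.30


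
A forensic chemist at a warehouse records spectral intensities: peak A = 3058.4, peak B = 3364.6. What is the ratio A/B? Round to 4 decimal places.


Spectral peak ratio:
Peak A = 3058.4 counts
Peak B = 3364.6 counts
Ratio = 3058.4 / 3364.6 = 0.9090

0.9090


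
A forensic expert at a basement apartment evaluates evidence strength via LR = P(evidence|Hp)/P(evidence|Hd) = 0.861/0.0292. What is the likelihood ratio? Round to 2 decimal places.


Likelihood ratio calculation:
LR = P(E|Hp) / P(E|Hd)
LR = 0.861 / 0.0292
LR = 29.49

29.49


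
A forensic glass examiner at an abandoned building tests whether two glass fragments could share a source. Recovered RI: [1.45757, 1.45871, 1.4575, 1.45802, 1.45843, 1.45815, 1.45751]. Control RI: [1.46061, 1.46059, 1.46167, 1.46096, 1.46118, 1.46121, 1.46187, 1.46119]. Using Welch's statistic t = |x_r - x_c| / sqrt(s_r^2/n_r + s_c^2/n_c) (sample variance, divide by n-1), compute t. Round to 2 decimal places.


Welch's t-criterion for glass RI comparison:
Recovered mean = sum / n_r = 10.20589 / 7 = 1.4579843
Control mean = sum / n_c = 11.68928 / 8 = 1.46116
Recovered sample variance s_r^2 = 2.30862e-07
Control sample variance s_c^2 = 2.05057e-07
Welch SE (unpooled) = sqrt(s_r^2/n_r + s_c^2/n_c) = sqrt(3.29803e-08 + 2.56321e-08) = sqrt(5.86124e-08) = 0.0002421
|mean_r - mean_c| = 0.00317571
t = 0.00317571 / 0.0002421 = 13.12

13.12


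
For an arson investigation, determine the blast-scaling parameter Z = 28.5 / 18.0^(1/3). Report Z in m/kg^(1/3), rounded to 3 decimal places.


Scaled distance calculation:
W^(1/3) = 18.0^(1/3) = 2.620741
Z = R / W^(1/3) = 28.5 / 2.620741
Z = 10.875 m/kg^(1/3)

10.875


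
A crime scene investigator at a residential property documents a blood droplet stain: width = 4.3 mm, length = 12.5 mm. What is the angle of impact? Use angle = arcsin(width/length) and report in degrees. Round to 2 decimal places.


Blood spatter impact angle calculation:
width / length = 4.3 / 12.5 = 0.344
angle = arcsin(0.344)
angle = 20.12 degrees

20.12


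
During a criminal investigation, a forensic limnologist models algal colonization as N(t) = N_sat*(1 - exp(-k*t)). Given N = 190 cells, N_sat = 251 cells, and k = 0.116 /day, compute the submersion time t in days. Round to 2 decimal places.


PMSI from diatom colonization curve:
N / N_sat = 190 / 251 = 0.756972
1 - N/N_sat = 0.243028
ln(1 - N/N_sat) = -1.414579
t = -ln(1 - N/N_sat) / k = -(-1.414579) / 0.116 = 12.19 days

12.19


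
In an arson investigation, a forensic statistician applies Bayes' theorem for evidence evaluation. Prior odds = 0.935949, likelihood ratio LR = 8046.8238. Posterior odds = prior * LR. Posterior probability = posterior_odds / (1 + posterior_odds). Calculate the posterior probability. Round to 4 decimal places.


Bayesian evidence evaluation:
Posterior odds = prior_odds * LR = 0.935949 * 8046.8238 = 7531.417
Posterior probability = posterior_odds / (1 + posterior_odds)
= 7531.417 / (1 + 7531.417)
= 7531.417 / 7532.417
= 0.9999

0.9999


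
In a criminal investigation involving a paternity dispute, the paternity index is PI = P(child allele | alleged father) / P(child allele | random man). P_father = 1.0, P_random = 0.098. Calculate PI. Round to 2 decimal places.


Paternity Index calculation:
PI = P(allele|father) / P(allele|random)
PI = 1.0 / 0.098
PI = 10.20

10.20


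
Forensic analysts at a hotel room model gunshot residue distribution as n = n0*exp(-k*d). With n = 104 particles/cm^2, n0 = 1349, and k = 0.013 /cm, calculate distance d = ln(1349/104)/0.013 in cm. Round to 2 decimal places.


GSR distance calculation:
n0/n = 1349 / 104 = 12.971154
ln(n0/n) = 2.562728
d = 2.562728 / 0.013 = 197.13 cm

197.13


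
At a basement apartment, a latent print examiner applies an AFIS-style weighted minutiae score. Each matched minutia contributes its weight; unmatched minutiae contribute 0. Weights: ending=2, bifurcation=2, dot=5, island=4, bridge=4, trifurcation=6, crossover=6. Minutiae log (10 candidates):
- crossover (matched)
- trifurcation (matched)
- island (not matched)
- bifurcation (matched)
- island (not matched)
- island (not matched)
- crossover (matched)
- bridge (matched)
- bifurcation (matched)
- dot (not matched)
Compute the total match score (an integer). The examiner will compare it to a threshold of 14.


Weighted minutiae match score:
  crossover: matched, +6 (running total 6)
  trifurcation: matched, +6 (running total 12)
  island: not matched, +0
  bifurcation: matched, +2 (running total 14)
  island: not matched, +0
  island: not matched, +0
  crossover: matched, +6 (running total 20)
  bridge: matched, +4 (running total 24)
  bifurcation: matched, +2 (running total 26)
  dot: not matched, +0
Total score = 26
Threshold = 14; verdict = identification

26


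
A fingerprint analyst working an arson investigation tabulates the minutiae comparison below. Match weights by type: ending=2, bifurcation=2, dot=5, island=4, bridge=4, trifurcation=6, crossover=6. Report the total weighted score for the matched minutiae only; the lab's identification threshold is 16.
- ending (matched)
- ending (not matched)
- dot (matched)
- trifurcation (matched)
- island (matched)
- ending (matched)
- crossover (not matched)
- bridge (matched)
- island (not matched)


Weighted minutiae match score:
  ending: matched, +2 (running total 2)
  ending: not matched, +0
  dot: matched, +5 (running total 7)
  trifurcation: matched, +6 (running total 13)
  island: matched, +4 (running total 17)
  ending: matched, +2 (running total 19)
  crossover: not matched, +0
  bridge: matched, +4 (running total 23)
  island: not matched, +0
Total score = 23
Threshold = 16; verdict = identification

23


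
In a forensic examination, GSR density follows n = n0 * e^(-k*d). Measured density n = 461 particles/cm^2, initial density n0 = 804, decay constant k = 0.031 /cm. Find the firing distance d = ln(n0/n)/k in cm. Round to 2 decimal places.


GSR distance calculation:
n0/n = 804 / 461 = 1.744035
ln(n0/n) = 0.556201
d = 0.556201 / 0.031 = 17.94 cm

17.94


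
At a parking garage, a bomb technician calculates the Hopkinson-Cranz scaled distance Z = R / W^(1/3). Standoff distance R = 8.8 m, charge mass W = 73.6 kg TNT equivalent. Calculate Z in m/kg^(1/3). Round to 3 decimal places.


Scaled distance calculation:
W^(1/3) = 73.6^(1/3) = 4.190758
Z = R / W^(1/3) = 8.8 / 4.190758
Z = 2.100 m/kg^(1/3)

2.100


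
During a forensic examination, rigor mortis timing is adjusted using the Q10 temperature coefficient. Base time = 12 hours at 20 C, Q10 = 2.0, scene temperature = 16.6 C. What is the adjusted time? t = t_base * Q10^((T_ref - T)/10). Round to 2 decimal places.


Rigor mortis time adjustment:
Exponent = (T_ref - T_actual) / 10 = (20 - 16.6) / 10 = 0.34
Q10 factor = 2.0^0.34 = 1.26576
t_adjusted = 12 * 1.26576 = 15.19 hours

15.19


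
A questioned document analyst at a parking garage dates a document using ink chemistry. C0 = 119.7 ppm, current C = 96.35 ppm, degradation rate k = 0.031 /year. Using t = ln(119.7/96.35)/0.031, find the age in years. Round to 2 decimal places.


Document age estimation:
C0/C = 119.7 / 96.35 = 1.242346
ln(C0/C) = 0.217002
t = 0.217002 / 0.031 = 7.00 years

7.00


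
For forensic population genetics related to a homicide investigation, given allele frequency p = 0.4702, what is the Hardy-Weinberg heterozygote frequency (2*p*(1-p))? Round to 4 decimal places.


Hardy-Weinberg heterozygote frequency:
q = 1 - p = 1 - 0.4702 = 0.5298
2pq = 2 * 0.4702 * 0.5298 = 0.4982

0.4982


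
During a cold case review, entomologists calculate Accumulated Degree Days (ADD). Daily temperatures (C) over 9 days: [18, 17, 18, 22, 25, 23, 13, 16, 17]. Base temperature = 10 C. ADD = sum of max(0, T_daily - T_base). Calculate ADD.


Computing ADD day by day:
Day 1: max(0, 18 - 10) = 8
Day 2: max(0, 17 - 10) = 7
Day 3: max(0, 18 - 10) = 8
Day 4: max(0, 22 - 10) = 12
Day 5: max(0, 25 - 10) = 15
Day 6: max(0, 23 - 10) = 13
Day 7: max(0, 13 - 10) = 3
Day 8: max(0, 16 - 10) = 6
Day 9: max(0, 17 - 10) = 7
Total ADD = 79

79


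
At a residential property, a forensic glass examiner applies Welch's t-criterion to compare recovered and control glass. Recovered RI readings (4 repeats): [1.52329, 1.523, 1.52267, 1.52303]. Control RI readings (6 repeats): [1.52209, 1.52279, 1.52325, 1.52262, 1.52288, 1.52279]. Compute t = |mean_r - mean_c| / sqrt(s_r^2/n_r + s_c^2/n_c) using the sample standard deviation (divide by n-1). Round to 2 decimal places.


Welch's t-criterion for glass RI comparison:
Recovered mean = sum / n_r = 6.09199 / 4 = 1.5229975
Control mean = sum / n_c = 9.13642 / 6 = 1.5227367
Recovered sample variance s_r^2 = 6.4625e-08
Control sample variance s_c^2 = 1.44307e-07
Welch SE (unpooled) = sqrt(s_r^2/n_r + s_c^2/n_c) = sqrt(1.61563e-08 + 2.40511e-08) = sqrt(4.02074e-08) = 0.000200518
|mean_r - mean_c| = 0.000260833
t = 0.000260833 / 0.000200518 = 1.30

1.30


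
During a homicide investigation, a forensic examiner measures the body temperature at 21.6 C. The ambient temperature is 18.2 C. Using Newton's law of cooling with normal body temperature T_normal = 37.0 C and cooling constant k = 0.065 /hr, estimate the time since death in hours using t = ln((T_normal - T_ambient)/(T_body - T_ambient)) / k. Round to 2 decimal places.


Using Newton's law of cooling:
t = ln((T_normal - T_ambient) / (T_body - T_ambient)) / k
T_normal - T_ambient = 18.8
T_body - T_ambient = 3.4
Ratio = 5.529412
ln(ratio) = 1.710081
t = 1.710081 / 0.065 = 26.31 hours

26.31


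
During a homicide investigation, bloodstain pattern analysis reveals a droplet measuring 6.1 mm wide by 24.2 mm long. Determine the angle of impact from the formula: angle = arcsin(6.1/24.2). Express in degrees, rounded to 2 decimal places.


Blood spatter impact angle calculation:
width / length = 6.1 / 24.2 = 0.252066
angle = arcsin(0.252066)
angle = 14.60 degrees

14.60


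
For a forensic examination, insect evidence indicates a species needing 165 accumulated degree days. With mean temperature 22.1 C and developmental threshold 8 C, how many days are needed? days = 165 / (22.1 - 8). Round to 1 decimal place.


Insect development time:
Effective temperature = avg_temp - T_base = 22.1 - 8 = 14.1 C
Days = ADD / effective_temp = 165 / 14.1 = 11.7 days

11.7


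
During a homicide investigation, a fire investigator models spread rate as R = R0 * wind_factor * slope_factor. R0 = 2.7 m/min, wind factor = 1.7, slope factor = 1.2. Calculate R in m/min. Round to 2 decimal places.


Fire spread rate calculation:
R = R0 * wind_factor * slope_factor
= 2.7 * 1.7 * 1.2
= 4.59 * 1.2
= 5.51 m/min

5.51


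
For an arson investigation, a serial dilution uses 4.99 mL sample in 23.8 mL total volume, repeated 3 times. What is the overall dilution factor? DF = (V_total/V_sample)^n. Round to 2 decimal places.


Dilution factor calculation:
Single dilution = V_total / V_sample = 23.8 / 4.99 ≈ 4.769539
Number of dilutions = 3
Total DF = (23.8 / 4.99)^3 (full precision, rounded at the end) = 108.50

108.50


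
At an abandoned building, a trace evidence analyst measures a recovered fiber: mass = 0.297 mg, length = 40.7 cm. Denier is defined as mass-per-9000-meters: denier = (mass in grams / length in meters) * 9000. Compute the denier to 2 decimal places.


Denier calculation:
Mass in grams = 0.297 mg / 1000 = 0.000297 g
Length in meters = 40.7 cm / 100 = 0.407 m
Linear density = mass / length = 0.000297 / 0.407 = 0.00072973 g/m
Denier = (g/m) * 9000 = 0.00072973 * 9000 = 6.57

6.57


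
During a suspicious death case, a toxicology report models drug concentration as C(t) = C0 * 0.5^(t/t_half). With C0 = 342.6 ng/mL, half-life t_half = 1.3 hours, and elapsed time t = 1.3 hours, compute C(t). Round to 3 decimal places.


Drug concentration decay:
Number of half-lives = t / t_half = 1.3 / 1.3 = 1
Decay factor = 0.5^1 = 0.5
C(t) = 342.6 * 0.5 = 171.300 ng/mL

171.300


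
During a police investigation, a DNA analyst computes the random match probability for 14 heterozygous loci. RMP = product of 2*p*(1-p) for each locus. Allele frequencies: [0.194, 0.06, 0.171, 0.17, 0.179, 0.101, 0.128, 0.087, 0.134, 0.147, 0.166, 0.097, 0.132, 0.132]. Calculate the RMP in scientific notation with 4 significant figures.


Computing RMP for 14 loci:
Locus 1: 2 * 0.194 * 0.806 = 0.312728
Locus 2: 2 * 0.06 * 0.94 = 0.1128
Locus 3: 2 * 0.171 * 0.829 = 0.283518
Locus 4: 2 * 0.17 * 0.83 = 0.2822
Locus 5: 2 * 0.179 * 0.821 = 0.293918
Locus 6: 2 * 0.101 * 0.899 = 0.181598
Locus 7: 2 * 0.128 * 0.872 = 0.223232
Locus 8: 2 * 0.087 * 0.913 = 0.158862
Locus 9: 2 * 0.134 * 0.866 = 0.232088
Locus 10: 2 * 0.147 * 0.853 = 0.250782
Locus 11: 2 * 0.166 * 0.834 = 0.276888
Locus 12: 2 * 0.097 * 0.903 = 0.175182
Locus 13: 2 * 0.132 * 0.868 = 0.229152
Locus 14: 2 * 0.132 * 0.868 = 0.229152
RMP = 7.920e-10

7.920e-10


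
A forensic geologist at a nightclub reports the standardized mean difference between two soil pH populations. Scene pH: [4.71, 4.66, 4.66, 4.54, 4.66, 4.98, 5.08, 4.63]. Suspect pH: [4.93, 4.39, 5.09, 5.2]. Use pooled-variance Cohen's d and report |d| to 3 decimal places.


Pooled-variance Cohen's d for soil pH comparison:
Scene mean = 37.92 / 8 = 4.74
Suspect mean = 19.61 / 4 = 4.9025
Scene sample variance s_s^2 = 0.035057
Suspect sample variance s_c^2 = 0.129025
Pooled variance = ((n_s-1)*s_s^2 + (n_c-1)*s_c^2) / (n_s + n_c - 2) = 0.063248
Pooled SD = sqrt(0.063248) = 0.251492
Mean difference = -0.1625
|d| = |-0.1625| / 0.251492 = 0.646

0.646


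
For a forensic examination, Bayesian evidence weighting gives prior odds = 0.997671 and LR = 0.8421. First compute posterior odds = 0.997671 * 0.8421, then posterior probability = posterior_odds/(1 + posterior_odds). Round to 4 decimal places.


Bayesian evidence evaluation:
Posterior odds = prior_odds * LR = 0.997671 * 0.8421 = 0.8401387
Posterior probability = posterior_odds / (1 + posterior_odds)
= 0.8401387 / (1 + 0.8401387)
= 0.8401387 / 1.8401387
= 0.4566

0.4566


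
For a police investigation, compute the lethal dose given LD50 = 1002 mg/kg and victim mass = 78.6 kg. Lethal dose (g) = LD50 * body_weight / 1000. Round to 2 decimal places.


Lethal dose calculation:
Lethal dose = LD50 * body_weight / 1000
= 1002 * 78.6 / 1000
= 78757.2 / 1000
= 78.76 g

78.76


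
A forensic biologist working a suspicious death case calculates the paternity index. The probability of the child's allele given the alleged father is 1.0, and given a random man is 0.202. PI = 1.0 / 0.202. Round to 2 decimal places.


Paternity Index calculation:
PI = P(allele|father) / P(allele|random)
PI = 1.0 / 0.202
PI = 4.95

4.95


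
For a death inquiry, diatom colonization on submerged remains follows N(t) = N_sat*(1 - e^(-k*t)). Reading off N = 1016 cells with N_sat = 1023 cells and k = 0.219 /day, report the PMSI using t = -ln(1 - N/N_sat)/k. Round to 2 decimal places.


PMSI from diatom colonization curve:
N / N_sat = 1016 / 1023 = 0.993157
1 - N/N_sat = 0.006843
ln(1 - N/N_sat) = -4.984529
t = -ln(1 - N/N_sat) / k = -(-4.984529) / 0.219 = 22.76 days

22.76


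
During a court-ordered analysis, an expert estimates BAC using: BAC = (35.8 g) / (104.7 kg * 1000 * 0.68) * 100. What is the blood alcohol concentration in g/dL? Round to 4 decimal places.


Applying the Widmark formula:
BAC = (dose_g / (body_wt * 1000 * r)) * 100
Denominator = 104.7 * 1000 * 0.68 = 71196
BAC = (35.8 / 71196) * 100
BAC = 0.0503 g/dL

0.0503


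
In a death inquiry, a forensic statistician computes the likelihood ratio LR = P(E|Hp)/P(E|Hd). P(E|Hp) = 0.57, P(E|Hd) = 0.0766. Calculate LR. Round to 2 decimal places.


Likelihood ratio calculation:
LR = P(E|Hp) / P(E|Hd)
LR = 0.57 / 0.0766
LR = 7.44

7.44


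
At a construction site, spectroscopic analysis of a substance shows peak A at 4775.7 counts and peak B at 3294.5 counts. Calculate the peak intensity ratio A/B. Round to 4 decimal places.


Spectral peak ratio:
Peak A = 4775.7 counts
Peak B = 3294.5 counts
Ratio = 4775.7 / 3294.5 = 1.4496

1.4496


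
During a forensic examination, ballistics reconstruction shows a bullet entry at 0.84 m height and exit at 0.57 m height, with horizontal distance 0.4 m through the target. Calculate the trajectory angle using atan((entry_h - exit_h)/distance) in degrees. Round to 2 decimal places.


Bullet trajectory angle:
Height difference = 0.84 - 0.57 = 0.27 m
angle = atan(0.27 / 0.4)
angle = atan(0.675)
angle = 34.02 degrees

34.02


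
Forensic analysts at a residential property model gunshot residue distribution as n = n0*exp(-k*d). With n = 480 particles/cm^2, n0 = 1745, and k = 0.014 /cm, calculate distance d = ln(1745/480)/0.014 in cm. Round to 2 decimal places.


GSR distance calculation:
n0/n = 1745 / 480 = 3.635417
ln(n0/n) = 1.290724
d = 1.290724 / 0.014 = 92.19 cm

92.19


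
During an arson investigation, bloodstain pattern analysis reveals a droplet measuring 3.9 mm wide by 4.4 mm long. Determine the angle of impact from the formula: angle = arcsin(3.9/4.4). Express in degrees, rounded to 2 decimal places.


Blood spatter impact angle calculation:
width / length = 3.9 / 4.4 = 0.886364
angle = arcsin(0.886364)
angle = 62.42 degrees

62.42


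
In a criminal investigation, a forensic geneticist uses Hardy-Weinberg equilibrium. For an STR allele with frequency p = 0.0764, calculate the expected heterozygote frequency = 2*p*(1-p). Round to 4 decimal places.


Hardy-Weinberg heterozygote frequency:
q = 1 - p = 1 - 0.0764 = 0.9236
2pq = 2 * 0.0764 * 0.9236 = 0.1411

0.1411


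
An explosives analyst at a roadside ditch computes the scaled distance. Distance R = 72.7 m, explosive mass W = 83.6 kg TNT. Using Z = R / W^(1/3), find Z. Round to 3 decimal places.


Scaled distance calculation:
W^(1/3) = 83.6^(1/3) = 4.372556
Z = R / W^(1/3) = 72.7 / 4.372556
Z = 16.626 m/kg^(1/3)

16.626


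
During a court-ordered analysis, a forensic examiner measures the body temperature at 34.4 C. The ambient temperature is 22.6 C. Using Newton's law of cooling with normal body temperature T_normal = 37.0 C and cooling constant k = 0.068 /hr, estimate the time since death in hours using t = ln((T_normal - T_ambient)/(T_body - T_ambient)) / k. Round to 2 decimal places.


Using Newton's law of cooling:
t = ln((T_normal - T_ambient) / (T_body - T_ambient)) / k
T_normal - T_ambient = 14.4
T_body - T_ambient = 11.8
Ratio = 1.220339
ln(ratio) = 0.199129
t = 0.199129 / 0.068 = 2.93 hours

2.93


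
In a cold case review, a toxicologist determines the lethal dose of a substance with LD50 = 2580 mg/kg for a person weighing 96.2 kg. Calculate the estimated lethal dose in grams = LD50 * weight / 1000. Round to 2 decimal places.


Lethal dose calculation:
Lethal dose = LD50 * body_weight / 1000
= 2580 * 96.2 / 1000
= 248196 / 1000
= 248.20 g

248.20


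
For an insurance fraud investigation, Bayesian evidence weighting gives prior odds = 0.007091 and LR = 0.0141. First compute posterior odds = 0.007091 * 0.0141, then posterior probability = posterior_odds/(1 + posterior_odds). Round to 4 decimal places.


Bayesian evidence evaluation:
Posterior odds = prior_odds * LR = 0.007091 * 0.0141 = 0.0000999831
Posterior probability = posterior_odds / (1 + posterior_odds)
= 0.0000999831 / (1 + 0.0000999831)
= 0.0000999831 / 1.0000999831
= 0.0001

0.0001


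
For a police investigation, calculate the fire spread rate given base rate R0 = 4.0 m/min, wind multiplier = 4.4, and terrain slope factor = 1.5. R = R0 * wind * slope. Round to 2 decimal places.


Fire spread rate calculation:
R = R0 * wind_factor * slope_factor
= 4.0 * 4.4 * 1.5
= 17.6 * 1.5
= 26.40 m/min

26.40


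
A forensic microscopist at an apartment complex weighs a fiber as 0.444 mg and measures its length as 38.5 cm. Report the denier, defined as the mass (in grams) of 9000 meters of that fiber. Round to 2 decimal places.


Denier calculation:
Mass in grams = 0.444 mg / 1000 = 0.000444 g
Length in meters = 38.5 cm / 100 = 0.385 m
Linear density = mass / length = 0.000444 / 0.385 = 0.00115325 g/m
Denier = (g/m) * 9000 = 0.00115325 * 9000 = 10.38

10.38


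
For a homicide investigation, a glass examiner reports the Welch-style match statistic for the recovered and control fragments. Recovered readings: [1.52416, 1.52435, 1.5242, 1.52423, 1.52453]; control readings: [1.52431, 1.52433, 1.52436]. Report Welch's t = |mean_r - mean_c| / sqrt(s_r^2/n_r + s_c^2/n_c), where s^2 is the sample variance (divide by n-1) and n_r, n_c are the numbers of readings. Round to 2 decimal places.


Welch's t-criterion for glass RI comparison:
Recovered mean = sum / n_r = 7.62147 / 5 = 1.524294
Control mean = sum / n_c = 4.573 / 3 = 1.5243333
Recovered sample variance s_r^2 = 2.243e-08
Control sample variance s_c^2 = 6.33333e-10
Welch SE (unpooled) = sqrt(s_r^2/n_r + s_c^2/n_c) = sqrt(4.486e-09 + 2.11111e-10) = sqrt(4.69711e-09) = 6.85355e-05
|mean_r - mean_c| = 3.93333e-05
t = 3.93333e-05 / 6.85355e-05 = 0.57

0.57


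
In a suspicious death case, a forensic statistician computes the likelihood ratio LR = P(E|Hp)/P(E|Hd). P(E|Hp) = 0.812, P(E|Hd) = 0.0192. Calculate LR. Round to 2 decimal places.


Likelihood ratio calculation:
LR = P(E|Hp) / P(E|Hd)
LR = 0.812 / 0.0192
LR = 42.29

42.29


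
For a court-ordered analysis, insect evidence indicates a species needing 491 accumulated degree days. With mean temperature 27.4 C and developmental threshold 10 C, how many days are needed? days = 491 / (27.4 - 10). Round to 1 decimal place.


Insect development time:
Effective temperature = avg_temp - T_base = 27.4 - 10 = 17.4 C
Days = ADD / effective_temp = 491 / 17.4 = 28.2 days

28.2


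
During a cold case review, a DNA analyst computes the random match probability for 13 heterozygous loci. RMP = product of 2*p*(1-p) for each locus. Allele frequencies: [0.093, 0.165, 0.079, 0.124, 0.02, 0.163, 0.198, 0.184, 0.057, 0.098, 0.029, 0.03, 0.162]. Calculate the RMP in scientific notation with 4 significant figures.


Computing RMP for 13 loci:
Locus 1: 2 * 0.093 * 0.907 = 0.168702
Locus 2: 2 * 0.165 * 0.835 = 0.27555
Locus 3: 2 * 0.079 * 0.921 = 0.145518
Locus 4: 2 * 0.124 * 0.876 = 0.217248
Locus 5: 2 * 0.02 * 0.98 = 0.0392
Locus 6: 2 * 0.163 * 0.837 = 0.272862
Locus 7: 2 * 0.198 * 0.802 = 0.317592
Locus 8: 2 * 0.184 * 0.816 = 0.300288
Locus 9: 2 * 0.057 * 0.943 = 0.107502
Locus 10: 2 * 0.098 * 0.902 = 0.176792
Locus 11: 2 * 0.029 * 0.971 = 0.056318
Locus 12: 2 * 0.03 * 0.97 = 0.0582
Locus 13: 2 * 0.162 * 0.838 = 0.271512
RMP = 2.536e-11

2.536e-11


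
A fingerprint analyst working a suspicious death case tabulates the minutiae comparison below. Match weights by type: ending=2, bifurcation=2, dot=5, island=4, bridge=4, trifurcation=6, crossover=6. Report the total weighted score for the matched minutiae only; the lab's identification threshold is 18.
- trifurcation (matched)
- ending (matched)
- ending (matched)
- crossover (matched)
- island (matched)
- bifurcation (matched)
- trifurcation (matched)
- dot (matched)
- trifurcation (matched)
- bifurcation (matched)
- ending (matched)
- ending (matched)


Weighted minutiae match score:
  trifurcation: matched, +6 (running total 6)
  ending: matched, +2 (running total 8)
  ending: matched, +2 (running total 10)
  crossover: matched, +6 (running total 16)
  island: matched, +4 (running total 20)
  bifurcation: matched, +2 (running total 22)
  trifurcation: matched, +6 (running total 28)
  dot: matched, +5 (running total 33)
  trifurcation: matched, +6 (running total 39)
  bifurcation: matched, +2 (running total 41)
  ending: matched, +2 (running total 43)
  ending: matched, +2 (running total 45)
Total score = 45
Threshold = 18; verdict = identification

45


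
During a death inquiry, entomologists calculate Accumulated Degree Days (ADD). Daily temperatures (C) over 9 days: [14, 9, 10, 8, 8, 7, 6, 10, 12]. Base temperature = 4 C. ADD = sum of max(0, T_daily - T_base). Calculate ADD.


Computing ADD day by day:
Day 1: max(0, 14 - 4) = 10
Day 2: max(0, 9 - 4) = 5
Day 3: max(0, 10 - 4) = 6
Day 4: max(0, 8 - 4) = 4
Day 5: max(0, 8 - 4) = 4
Day 6: max(0, 7 - 4) = 3
Day 7: max(0, 6 - 4) = 2
Day 8: max(0, 10 - 4) = 6
Day 9: max(0, 12 - 4) = 8
Total ADD = 48

48


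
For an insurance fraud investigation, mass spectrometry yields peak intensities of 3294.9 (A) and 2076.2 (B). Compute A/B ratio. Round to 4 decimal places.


Spectral peak ratio:
Peak A = 3294.9 counts
Peak B = 2076.2 counts
Ratio = 3294.9 / 2076.2 = 1.5870

1.5870


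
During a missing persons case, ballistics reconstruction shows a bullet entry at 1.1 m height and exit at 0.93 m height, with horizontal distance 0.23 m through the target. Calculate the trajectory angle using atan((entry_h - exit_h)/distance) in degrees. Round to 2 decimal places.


Bullet trajectory angle:
Height difference = 1.1 - 0.93 = 0.17 m
angle = atan(0.17 / 0.23)
angle = atan(0.73913)
angle = 36.47 degrees

36.47


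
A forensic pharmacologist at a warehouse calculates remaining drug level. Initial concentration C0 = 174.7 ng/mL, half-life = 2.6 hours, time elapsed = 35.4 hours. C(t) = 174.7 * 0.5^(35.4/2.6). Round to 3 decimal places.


Drug concentration decay:
Number of half-lives = t / t_half = 35.4 / 2.6 = 13.615385
Decay factor = 0.5^13.615385 = 0.00007968
C(t) = 174.7 * 0.00007968 = 0.014 ng/mL

0.014


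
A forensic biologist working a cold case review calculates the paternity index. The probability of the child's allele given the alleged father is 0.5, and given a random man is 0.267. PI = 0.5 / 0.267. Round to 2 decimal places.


Paternity Index calculation:
PI = P(allele|father) / P(allele|random)
PI = 0.5 / 0.267
PI = 1.87

1.87


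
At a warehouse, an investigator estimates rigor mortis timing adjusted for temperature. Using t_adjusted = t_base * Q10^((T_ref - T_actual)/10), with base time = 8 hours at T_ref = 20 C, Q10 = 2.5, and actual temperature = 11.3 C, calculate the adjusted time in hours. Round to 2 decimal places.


Rigor mortis time adjustment:
Exponent = (T_ref - T_actual) / 10 = (20 - 11.3) / 10 = 0.87
Q10 factor = 2.5^0.87 = 2.21926
t_adjusted = 8 * 2.21926 = 17.75 hours

17.75


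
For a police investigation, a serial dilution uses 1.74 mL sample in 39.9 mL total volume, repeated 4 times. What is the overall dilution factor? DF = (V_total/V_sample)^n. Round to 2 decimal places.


Dilution factor calculation:
Single dilution = V_total / V_sample = 39.9 / 1.74 ≈ 22.931034
Number of dilutions = 4
Total DF = (39.9 / 1.74)^4 (full precision, rounded at the end) = 276499.65

276499.65


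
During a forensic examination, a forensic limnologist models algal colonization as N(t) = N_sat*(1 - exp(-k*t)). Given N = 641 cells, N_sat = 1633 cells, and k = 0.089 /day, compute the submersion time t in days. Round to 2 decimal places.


PMSI from diatom colonization curve:
N / N_sat = 641 / 1633 = 0.392529
1 - N/N_sat = 0.607471
ln(1 - N/N_sat) = -0.498451
t = -ln(1 - N/N_sat) / k = -(-0.498451) / 0.089 = 5.60 days

5.60


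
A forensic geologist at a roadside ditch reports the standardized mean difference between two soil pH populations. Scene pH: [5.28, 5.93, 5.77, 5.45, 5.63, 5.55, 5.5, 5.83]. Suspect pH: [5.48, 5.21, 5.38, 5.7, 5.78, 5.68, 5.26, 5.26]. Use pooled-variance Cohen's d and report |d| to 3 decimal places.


Pooled-variance Cohen's d for soil pH comparison:
Scene mean = 44.94 / 8 = 5.6175
Suspect mean = 43.75 / 8 = 5.46875
Scene sample variance s_s^2 = 0.04665
Suspect sample variance s_c^2 = 0.051013
Pooled variance = ((n_s-1)*s_s^2 + (n_c-1)*s_c^2) / (n_s + n_c - 2) = 0.048831
Pooled SD = sqrt(0.048831) = 0.220977
Mean difference = 0.14875
|d| = |0.14875| / 0.220977 = 0.673

0.673


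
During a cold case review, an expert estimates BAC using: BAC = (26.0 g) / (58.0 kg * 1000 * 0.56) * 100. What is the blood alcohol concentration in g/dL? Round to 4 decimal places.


Applying the Widmark formula:
BAC = (dose_g / (body_wt * 1000 * r)) * 100
Denominator = 58.0 * 1000 * 0.56 = 32480
BAC = (26.0 / 32480) * 100
BAC = 0.0800 g/dL

0.0800


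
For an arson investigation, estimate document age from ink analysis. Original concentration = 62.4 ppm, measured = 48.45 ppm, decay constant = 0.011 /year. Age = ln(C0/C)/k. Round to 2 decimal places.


Document age estimation:
C0/C = 62.4 / 48.45 = 1.287926
ln(C0/C) = 0.253033
t = 0.253033 / 0.011 = 23.00 years

23.00


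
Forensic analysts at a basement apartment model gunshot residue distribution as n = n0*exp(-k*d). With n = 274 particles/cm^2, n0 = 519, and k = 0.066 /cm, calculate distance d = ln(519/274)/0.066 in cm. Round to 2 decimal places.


GSR distance calculation:
n0/n = 519 / 274 = 1.894161
ln(n0/n) = 0.638776
d = 0.638776 / 0.066 = 9.68 cm

9.68


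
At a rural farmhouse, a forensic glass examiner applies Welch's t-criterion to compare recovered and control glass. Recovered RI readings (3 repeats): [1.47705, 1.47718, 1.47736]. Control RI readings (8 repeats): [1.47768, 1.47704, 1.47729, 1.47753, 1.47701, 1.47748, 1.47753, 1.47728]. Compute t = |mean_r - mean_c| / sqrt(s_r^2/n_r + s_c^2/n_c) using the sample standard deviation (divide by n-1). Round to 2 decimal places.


Welch's t-criterion for glass RI comparison:
Recovered mean = sum / n_r = 4.43159 / 3 = 1.4771967
Control mean = sum / n_c = 11.81884 / 8 = 1.477355
Recovered sample variance s_r^2 = 2.42333e-08
Control sample variance s_c^2 = 5.86571e-08
Welch SE (unpooled) = sqrt(s_r^2/n_r + s_c^2/n_c) = sqrt(8.07778e-09 + 7.33214e-09) = sqrt(1.54099e-08) = 0.000124137
|mean_r - mean_c| = 0.000158333
t = 0.000158333 / 0.000124137 = 1.28

1.28


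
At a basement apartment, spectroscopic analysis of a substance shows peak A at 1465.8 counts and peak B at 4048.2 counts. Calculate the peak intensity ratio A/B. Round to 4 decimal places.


Spectral peak ratio:
Peak A = 1465.8 counts
Peak B = 4048.2 counts
Ratio = 1465.8 / 4048.2 = 0.3621

0.3621


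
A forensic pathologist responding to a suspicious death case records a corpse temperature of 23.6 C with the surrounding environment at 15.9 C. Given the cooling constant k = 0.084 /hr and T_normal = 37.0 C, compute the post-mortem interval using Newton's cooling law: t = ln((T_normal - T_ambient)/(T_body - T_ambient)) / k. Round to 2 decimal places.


Using Newton's law of cooling:
t = ln((T_normal - T_ambient) / (T_body - T_ambient)) / k
T_normal - T_ambient = 21.1
T_body - T_ambient = 7.7
Ratio = 2.74026
ln(ratio) = 1.008053
t = 1.008053 / 0.084 = 12.00 hours

12.00


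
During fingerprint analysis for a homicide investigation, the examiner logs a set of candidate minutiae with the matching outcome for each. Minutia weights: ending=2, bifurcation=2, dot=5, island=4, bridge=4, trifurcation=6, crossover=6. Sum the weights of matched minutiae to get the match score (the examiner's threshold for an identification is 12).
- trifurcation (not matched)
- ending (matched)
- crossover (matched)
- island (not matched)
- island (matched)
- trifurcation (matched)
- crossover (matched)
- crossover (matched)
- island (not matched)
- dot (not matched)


Weighted minutiae match score:
  trifurcation: not matched, +0
  ending: matched, +2 (running total 2)
  crossover: matched, +6 (running total 8)
  island: not matched, +0
  island: matched, +4 (running total 12)
  trifurcation: matched, +6 (running total 18)
  crossover: matched, +6 (running total 24)
  crossover: matched, +6 (running total 30)
  island: not matched, +0
  dot: not matched, +0
Total score = 30
Threshold = 12; verdict = identification

30


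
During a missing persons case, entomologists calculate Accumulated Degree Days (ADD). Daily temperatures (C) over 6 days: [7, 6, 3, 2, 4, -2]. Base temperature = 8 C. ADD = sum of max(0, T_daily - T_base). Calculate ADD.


Computing ADD day by day:
Day 1: max(0, 7 - 8) = 0
Day 2: max(0, 6 - 8) = 0
Day 3: max(0, 3 - 8) = 0
Day 4: max(0, 2 - 8) = 0
Day 5: max(0, 4 - 8) = 0
Day 6: max(0, -2 - 8) = 0
Total ADD = 0

0


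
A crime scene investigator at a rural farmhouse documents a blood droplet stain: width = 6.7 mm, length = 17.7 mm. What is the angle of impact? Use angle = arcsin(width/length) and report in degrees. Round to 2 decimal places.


Blood spatter impact angle calculation:
width / length = 6.7 / 17.7 = 0.378531
angle = arcsin(0.378531)
angle = 22.24 degrees

22.24


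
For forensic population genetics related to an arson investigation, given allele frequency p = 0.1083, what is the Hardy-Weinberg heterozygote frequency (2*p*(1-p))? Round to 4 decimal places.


Hardy-Weinberg heterozygote frequency:
q = 1 - p = 1 - 0.1083 = 0.8917
2pq = 2 * 0.1083 * 0.8917 = 0.1931

0.1931


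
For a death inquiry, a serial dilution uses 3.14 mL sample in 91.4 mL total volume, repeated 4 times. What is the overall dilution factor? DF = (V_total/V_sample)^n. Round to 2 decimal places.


Dilution factor calculation:
Single dilution = V_total / V_sample = 91.4 / 3.14 ≈ 29.10828
Number of dilutions = 4
Total DF = (91.4 / 3.14)^4 (full precision, rounded at the end) = 717903.70

717903.70


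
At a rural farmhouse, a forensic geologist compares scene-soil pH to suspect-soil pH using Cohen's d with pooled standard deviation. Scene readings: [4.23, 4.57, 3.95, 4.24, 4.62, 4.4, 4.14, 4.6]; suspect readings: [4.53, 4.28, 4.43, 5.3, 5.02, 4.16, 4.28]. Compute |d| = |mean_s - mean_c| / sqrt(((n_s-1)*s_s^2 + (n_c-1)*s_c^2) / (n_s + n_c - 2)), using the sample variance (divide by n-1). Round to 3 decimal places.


Pooled-variance Cohen's d for soil pH comparison:
Scene mean = 34.75 / 8 = 4.34375
Suspect mean = 32 / 7 = 4.571429
Scene sample variance s_s^2 = 0.059512
Suspect sample variance s_c^2 = 0.182148
Pooled variance = ((n_s-1)*s_s^2 + (n_c-1)*s_c^2) / (n_s + n_c - 2) = 0.116113
Pooled SD = sqrt(0.116113) = 0.340754
Mean difference = -0.227679
|d| = |-0.227679| / 0.340754 = 0.668

0.668


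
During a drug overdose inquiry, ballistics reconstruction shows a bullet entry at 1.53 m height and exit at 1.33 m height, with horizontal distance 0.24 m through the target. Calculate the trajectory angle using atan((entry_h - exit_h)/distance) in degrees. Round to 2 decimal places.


Bullet trajectory angle:
Height difference = 1.53 - 1.33 = 0.2 m
angle = atan(0.2 / 0.24)
angle = atan(0.833333)
angle = 39.81 degrees

39.81


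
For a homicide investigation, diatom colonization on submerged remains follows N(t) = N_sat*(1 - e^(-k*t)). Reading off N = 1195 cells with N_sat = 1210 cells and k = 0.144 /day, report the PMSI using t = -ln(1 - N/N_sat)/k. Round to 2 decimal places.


PMSI from diatom colonization curve:
N / N_sat = 1195 / 1210 = 0.987603
1 - N/N_sat = 0.012397
ln(1 - N/N_sat) = -4.390301
t = -ln(1 - N/N_sat) / k = -(-4.390301) / 0.144 = 30.49 days

30.49


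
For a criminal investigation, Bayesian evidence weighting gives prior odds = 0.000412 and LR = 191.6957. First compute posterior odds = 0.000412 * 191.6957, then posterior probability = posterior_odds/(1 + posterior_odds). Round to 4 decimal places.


Bayesian evidence evaluation:
Posterior odds = prior_odds * LR = 0.000412 * 191.6957 = 0.07897863
Posterior probability = posterior_odds / (1 + posterior_odds)
= 0.07897863 / (1 + 0.07897863)
= 0.07897863 / 1.07897863
= 0.0732

0.0732


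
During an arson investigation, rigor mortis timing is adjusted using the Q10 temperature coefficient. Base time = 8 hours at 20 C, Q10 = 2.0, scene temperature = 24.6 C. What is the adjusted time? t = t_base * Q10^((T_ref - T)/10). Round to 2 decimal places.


Rigor mortis time adjustment:
Exponent = (T_ref - T_actual) / 10 = (20 - 24.6) / 10 = -0.46
Q10 factor = 2.0^-0.46 = 0.72699
t_adjusted = 8 * 0.72699 = 5.82 hours

5.82


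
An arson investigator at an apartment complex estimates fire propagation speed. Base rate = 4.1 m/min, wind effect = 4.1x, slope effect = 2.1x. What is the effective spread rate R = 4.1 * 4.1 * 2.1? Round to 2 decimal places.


Fire spread rate calculation:
R = R0 * wind_factor * slope_factor
= 4.1 * 4.1 * 2.1
= 16.81 * 2.1
= 35.30 m/min

35.30


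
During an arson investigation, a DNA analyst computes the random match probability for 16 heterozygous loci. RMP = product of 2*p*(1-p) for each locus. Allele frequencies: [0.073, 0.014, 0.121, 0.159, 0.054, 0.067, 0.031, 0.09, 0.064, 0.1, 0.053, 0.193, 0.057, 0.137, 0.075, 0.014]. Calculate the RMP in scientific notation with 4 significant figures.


Computing RMP for 16 loci:
Locus 1: 2 * 0.073 * 0.927 = 0.135342
Locus 2: 2 * 0.014 * 0.986 = 0.027608
Locus 3: 2 * 0.121 * 0.879 = 0.212718
Locus 4: 2 * 0.159 * 0.841 = 0.267438
Locus 5: 2 * 0.054 * 0.946 = 0.102168
Locus 6: 2 * 0.067 * 0.933 = 0.125022
Locus 7: 2 * 0.031 * 0.969 = 0.060078
Locus 8: 2 * 0.09 * 0.91 = 0.1638
Locus 9: 2 * 0.064 * 0.936 = 0.119808
Locus 10: 2 * 0.1 * 0.9 = 0.18
Locus 11: 2 * 0.053 * 0.947 = 0.100382
Locus 12: 2 * 0.193 * 0.807 = 0.311502
Locus 13: 2 * 0.057 * 0.943 = 0.107502
Locus 14: 2 * 0.137 * 0.863 = 0.236462
Locus 15: 2 * 0.075 * 0.925 = 0.13875
Locus 16: 2 * 0.014 * 0.986 = 0.027608
RMP = 1.754e-15

1.754e-15


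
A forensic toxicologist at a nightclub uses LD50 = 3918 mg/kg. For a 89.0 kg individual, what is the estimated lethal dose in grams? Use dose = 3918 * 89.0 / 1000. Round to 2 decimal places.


Lethal dose calculation:
Lethal dose = LD50 * body_weight / 1000
= 3918 * 89.0 / 1000
= 348702 / 1000
= 348.70 g

348.70


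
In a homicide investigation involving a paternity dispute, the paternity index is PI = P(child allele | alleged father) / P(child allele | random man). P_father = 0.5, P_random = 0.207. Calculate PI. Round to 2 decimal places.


Paternity Index calculation:
PI = P(allele|father) / P(allele|random)
PI = 0.5 / 0.207
PI = 2.42

2.42


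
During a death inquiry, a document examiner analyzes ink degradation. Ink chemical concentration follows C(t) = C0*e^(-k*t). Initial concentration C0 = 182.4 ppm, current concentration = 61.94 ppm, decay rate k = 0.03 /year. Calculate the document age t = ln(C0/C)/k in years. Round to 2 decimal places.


Document age estimation:
C0/C = 182.4 / 61.94 = 2.944785
ln(C0/C) = 1.080036
t = 1.080036 / 0.03 = 36.00 years

36.00
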